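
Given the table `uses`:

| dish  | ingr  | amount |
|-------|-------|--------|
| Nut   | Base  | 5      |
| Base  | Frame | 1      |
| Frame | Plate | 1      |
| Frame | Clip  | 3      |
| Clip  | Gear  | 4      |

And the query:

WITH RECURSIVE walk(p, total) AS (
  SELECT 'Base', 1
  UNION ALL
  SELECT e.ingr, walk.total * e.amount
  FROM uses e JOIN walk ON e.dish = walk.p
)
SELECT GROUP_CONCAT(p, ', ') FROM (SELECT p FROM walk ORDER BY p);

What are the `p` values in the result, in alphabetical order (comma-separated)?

Base, Clip, Frame, Gear, Plate

Base: (Base, total=1).
Iteration 1: components of {Base} -> Frame = 1*1 = 1.
Iteration 2: components of {Frame} -> Clip = 1*3 = 3, Plate = 1*1 = 1.
Iteration 3: components of {Clip,Plate} -> Gear = 3*4 = 12.
Iteration 4: no further components; recursion stops.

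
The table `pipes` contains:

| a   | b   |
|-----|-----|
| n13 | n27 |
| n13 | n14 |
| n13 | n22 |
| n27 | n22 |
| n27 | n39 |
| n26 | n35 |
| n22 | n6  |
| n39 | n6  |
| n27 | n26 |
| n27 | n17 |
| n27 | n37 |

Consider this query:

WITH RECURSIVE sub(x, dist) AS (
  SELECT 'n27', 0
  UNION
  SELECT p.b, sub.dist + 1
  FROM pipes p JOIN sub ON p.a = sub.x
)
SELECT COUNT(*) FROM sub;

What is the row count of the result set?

Base: (n27, dist=0).
Iteration 1: edges from {n27} -> (n17, dist=1), (n22, dist=1), (n26, dist=1), (n37, dist=1), (n39, dist=1).
Iteration 2: edges from {n17,n22,n26,n37,n39} -> (n35, dist=2), (n6, dist=2). [UNION drops 1 duplicate row(s)]
Iteration 3: no outgoing edges from {n35,n6}; recursion stops.
Total rows emitted: 8.

8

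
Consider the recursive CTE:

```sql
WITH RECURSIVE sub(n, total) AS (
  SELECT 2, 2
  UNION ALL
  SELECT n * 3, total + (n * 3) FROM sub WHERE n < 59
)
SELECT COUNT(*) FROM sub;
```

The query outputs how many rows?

Base: n=2, total=2.
Iteration 1: 2 < 59 holds -> n = 2 * 3 = 6, total = 2 + 6 = 8.
Iteration 2: 6 < 59 holds -> n = 6 * 3 = 18, total = 8 + 18 = 26.
Iteration 3: 18 < 59 holds -> n = 18 * 3 = 54, total = 26 + 54 = 80.
Iteration 4: 54 < 59 holds -> n = 54 * 3 = 162, total = 80 + 162 = 242.
Iteration 5: 162 < 59 fails; recursion stops.
Total rows emitted: 5.

5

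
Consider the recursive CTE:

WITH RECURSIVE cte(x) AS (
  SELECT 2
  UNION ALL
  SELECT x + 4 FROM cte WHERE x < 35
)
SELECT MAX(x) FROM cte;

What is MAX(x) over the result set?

38

Base: x=2.
Iteration 1: 2 < 35 holds -> x = 2 + 4 = 6.
Iteration 2: 6 < 35 holds -> x = 6 + 4 = 10.
Iteration 3: 10 < 35 holds -> x = 10 + 4 = 14.
Iteration 4: 14 < 35 holds -> x = 14 + 4 = 18.
Iteration 5: 18 < 35 holds -> x = 18 + 4 = 22.
Iteration 6: 22 < 35 holds -> x = 22 + 4 = 26.
Iteration 7: 26 < 35 holds -> x = 26 + 4 = 30.
Iteration 8: 30 < 35 holds -> x = 30 + 4 = 34.
Iteration 9: 34 < 35 holds -> x = 34 + 4 = 38.
Iteration 10: 38 < 35 fails; recursion stops.
x values: 2, 6, 10, 14, 18, 22, 26, 30, 34, 38; the maximum is 38.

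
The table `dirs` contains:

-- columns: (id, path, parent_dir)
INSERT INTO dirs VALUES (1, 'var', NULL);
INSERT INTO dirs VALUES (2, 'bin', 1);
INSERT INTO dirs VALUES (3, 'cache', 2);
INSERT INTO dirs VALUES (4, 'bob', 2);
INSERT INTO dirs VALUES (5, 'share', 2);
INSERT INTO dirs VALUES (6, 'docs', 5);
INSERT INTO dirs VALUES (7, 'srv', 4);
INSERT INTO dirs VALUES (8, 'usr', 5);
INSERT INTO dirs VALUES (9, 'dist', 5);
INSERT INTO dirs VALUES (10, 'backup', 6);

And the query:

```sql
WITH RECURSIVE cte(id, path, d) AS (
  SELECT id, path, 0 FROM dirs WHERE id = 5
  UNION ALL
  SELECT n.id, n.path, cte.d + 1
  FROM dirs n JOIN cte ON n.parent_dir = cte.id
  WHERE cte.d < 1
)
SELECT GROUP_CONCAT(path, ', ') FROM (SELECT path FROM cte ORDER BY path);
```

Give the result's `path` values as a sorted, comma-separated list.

dist, docs, share, usr

Base: id=5 (share) at d 0.
Iteration 1: rows with parent_dir in {5} -> docs (id 6, d 1), usr (id 8, d 1), dist (id 9, d 1).
Iteration 2: d < 1 fails for all current rows; recursion stops.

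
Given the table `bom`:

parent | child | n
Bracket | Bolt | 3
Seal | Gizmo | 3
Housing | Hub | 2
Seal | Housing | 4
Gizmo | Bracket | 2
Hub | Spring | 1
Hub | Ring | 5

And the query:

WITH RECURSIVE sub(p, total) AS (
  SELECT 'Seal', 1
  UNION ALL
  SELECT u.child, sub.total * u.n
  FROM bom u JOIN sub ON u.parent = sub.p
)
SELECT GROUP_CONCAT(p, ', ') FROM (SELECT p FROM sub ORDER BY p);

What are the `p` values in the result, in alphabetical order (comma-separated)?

Base: (Seal, total=1).
Iteration 1: components of {Seal} -> Gizmo = 1*3 = 3, Housing = 1*4 = 4.
Iteration 2: components of {Gizmo,Housing} -> Bracket = 3*2 = 6, Hub = 4*2 = 8.
Iteration 3: components of {Bracket,Hub} -> Bolt = 6*3 = 18, Ring = 8*5 = 40, Spring = 8*1 = 8.
Iteration 4: no further components; recursion stops.

Bolt, Bracket, Gizmo, Housing, Hub, Ring, Seal, Spring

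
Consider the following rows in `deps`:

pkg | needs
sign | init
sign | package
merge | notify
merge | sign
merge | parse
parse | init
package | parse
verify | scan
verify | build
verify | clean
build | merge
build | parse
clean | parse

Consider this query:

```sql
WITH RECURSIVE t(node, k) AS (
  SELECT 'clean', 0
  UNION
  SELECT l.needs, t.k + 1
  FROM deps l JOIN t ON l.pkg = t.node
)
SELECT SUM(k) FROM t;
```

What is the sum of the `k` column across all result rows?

3

Base: (clean, k=0).
Iteration 1: edges from {clean} -> (parse, k=1).
Iteration 2: edges from {parse} -> (init, k=2).
Iteration 3: no outgoing edges from {init}; recursion stops.
SUM(k) = 0 + 1 + 2 = 3.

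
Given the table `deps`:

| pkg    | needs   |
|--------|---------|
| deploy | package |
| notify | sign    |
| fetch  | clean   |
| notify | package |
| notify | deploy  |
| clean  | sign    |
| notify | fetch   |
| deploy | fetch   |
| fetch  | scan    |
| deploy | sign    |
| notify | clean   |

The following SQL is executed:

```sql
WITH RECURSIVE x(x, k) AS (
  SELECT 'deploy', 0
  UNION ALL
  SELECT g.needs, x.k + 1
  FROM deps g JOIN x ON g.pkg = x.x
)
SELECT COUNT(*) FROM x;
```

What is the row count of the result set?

Base: (deploy, k=0).
Iteration 1: edges from {deploy} -> (fetch, k=1), (package, k=1), (sign, k=1).
Iteration 2: edges from {fetch,package,sign} -> (clean, k=2), (scan, k=2).
Iteration 3: edges from {clean,scan} -> (sign, k=3).
Iteration 4: no outgoing edges from {sign}; recursion stops.
Total rows emitted: 7.

7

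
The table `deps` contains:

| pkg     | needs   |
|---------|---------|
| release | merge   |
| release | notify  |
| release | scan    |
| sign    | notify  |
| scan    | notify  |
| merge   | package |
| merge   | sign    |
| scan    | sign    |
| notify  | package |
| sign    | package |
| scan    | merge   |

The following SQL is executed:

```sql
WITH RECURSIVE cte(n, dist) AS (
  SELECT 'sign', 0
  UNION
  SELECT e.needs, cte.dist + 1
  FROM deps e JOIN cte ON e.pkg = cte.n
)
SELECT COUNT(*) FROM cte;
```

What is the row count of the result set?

Base: (sign, dist=0).
Iteration 1: edges from {sign} -> (notify, dist=1), (package, dist=1).
Iteration 2: edges from {notify,package} -> (package, dist=2).
Iteration 3: no outgoing edges from {package}; recursion stops.
Total rows emitted: 4.

4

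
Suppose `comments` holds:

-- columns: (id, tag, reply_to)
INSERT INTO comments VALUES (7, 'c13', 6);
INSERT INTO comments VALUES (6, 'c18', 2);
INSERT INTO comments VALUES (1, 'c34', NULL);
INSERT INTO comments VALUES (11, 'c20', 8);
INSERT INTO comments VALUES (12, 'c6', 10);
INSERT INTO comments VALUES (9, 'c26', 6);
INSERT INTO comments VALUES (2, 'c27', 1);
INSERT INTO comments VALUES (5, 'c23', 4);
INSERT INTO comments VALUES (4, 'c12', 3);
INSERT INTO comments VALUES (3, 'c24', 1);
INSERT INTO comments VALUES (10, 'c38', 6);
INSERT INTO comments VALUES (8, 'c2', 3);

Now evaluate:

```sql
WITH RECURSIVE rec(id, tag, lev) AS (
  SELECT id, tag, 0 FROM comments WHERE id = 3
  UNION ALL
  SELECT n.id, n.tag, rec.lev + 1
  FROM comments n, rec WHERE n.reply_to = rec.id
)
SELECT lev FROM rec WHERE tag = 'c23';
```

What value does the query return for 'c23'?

Base: id=3 (c24) at lev 0.
Iteration 1: rows with reply_to in {3} -> c12 (id 4, lev 1), c2 (id 8, lev 1).
Iteration 2: rows with reply_to in {4,8} -> c23 (id 5, lev 2), c20 (id 11, lev 2).
Iteration 3: no rows with reply_to in {5,11}; recursion stops.

2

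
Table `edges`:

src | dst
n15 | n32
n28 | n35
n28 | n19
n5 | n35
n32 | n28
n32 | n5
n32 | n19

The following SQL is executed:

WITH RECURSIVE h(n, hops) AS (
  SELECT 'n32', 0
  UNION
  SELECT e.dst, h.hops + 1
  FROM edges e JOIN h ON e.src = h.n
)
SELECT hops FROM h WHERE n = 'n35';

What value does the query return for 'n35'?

2

Base: (n32, hops=0).
Iteration 1: edges from {n32} -> (n19, hops=1), (n28, hops=1), (n5, hops=1).
Iteration 2: edges from {n19,n28,n5} -> (n19, hops=2), (n35, hops=2). [UNION drops 1 duplicate row(s)]
Iteration 3: no outgoing edges from {n19,n35}; recursion stops.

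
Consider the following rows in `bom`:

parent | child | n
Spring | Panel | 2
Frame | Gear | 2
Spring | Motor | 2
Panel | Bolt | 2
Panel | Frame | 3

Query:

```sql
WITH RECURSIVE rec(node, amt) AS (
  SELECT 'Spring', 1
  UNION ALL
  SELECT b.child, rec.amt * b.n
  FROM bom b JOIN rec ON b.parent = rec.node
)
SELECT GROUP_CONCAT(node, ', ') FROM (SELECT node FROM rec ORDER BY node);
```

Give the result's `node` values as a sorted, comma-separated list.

Bolt, Frame, Gear, Motor, Panel, Spring

Base: (Spring, amt=1).
Iteration 1: components of {Spring} -> Motor = 1*2 = 2, Panel = 1*2 = 2.
Iteration 2: components of {Motor,Panel} -> Bolt = 2*2 = 4, Frame = 2*3 = 6.
Iteration 3: components of {Bolt,Frame} -> Gear = 6*2 = 12.
Iteration 4: no further components; recursion stops.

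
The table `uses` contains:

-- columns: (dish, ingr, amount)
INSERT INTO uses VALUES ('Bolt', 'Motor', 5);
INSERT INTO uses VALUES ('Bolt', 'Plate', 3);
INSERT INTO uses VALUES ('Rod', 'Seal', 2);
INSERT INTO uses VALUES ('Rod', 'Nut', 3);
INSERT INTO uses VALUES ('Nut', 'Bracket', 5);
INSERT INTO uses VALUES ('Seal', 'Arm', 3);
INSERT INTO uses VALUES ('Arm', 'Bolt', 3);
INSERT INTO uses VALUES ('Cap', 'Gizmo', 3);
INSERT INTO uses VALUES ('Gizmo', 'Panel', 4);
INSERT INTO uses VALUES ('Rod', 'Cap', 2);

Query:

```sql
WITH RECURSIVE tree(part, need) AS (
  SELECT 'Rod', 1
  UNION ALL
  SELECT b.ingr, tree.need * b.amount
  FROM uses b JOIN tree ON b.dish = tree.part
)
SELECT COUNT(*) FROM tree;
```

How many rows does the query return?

Base: (Rod, need=1).
Iteration 1: components of {Rod} -> Cap = 1*2 = 2, Nut = 1*3 = 3, Seal = 1*2 = 2.
Iteration 2: components of {Cap,Nut,Seal} -> Arm = 2*3 = 6, Bracket = 3*5 = 15, Gizmo = 2*3 = 6.
Iteration 3: components of {Arm,Bracket,Gizmo} -> Bolt = 6*3 = 18, Panel = 6*4 = 24.
Iteration 4: components of {Bolt,Panel} -> Motor = 18*5 = 90, Plate = 18*3 = 54.
Iteration 5: no further components; recursion stops.
Total rows emitted: 11.

11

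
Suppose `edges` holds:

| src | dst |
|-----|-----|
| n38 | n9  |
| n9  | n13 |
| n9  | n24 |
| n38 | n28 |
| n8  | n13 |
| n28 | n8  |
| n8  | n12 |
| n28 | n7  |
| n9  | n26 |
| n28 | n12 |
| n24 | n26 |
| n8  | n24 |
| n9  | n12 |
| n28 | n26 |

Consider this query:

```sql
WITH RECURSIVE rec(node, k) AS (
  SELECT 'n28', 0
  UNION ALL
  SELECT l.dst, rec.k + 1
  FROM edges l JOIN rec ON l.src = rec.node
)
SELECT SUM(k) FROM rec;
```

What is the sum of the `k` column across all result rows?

Base: (n28, k=0).
Iteration 1: edges from {n28} -> (n12, k=1), (n26, k=1), (n7, k=1), (n8, k=1).
Iteration 2: edges from {n12,n26,n7,n8} -> (n12, k=2), (n13, k=2), (n24, k=2).
Iteration 3: edges from {n12,n13,n24} -> (n26, k=3).
Iteration 4: no outgoing edges from {n26}; recursion stops.
SUM(k) = 0 + 1 + 1 + 1 + 1 + 2 + 2 + 2 + 3 = 13.

13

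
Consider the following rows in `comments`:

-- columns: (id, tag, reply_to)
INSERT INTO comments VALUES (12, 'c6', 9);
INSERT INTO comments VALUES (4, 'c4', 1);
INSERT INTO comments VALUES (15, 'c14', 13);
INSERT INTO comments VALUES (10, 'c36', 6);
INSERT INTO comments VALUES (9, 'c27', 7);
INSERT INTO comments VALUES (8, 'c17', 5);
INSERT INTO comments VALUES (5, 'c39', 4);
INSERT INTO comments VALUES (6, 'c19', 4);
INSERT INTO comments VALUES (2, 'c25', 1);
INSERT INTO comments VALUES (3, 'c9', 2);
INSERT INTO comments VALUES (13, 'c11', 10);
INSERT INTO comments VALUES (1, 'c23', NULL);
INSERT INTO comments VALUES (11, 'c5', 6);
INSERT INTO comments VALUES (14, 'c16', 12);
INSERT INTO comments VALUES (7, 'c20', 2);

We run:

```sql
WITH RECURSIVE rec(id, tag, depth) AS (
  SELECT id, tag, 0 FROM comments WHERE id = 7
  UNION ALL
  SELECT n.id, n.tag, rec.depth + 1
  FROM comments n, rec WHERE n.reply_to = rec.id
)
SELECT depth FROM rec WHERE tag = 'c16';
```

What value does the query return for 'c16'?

3

Base: id=7 (c20) at depth 0.
Iteration 1: rows with reply_to in {7} -> c27 (id 9, depth 1).
Iteration 2: rows with reply_to in {9} -> c6 (id 12, depth 2).
Iteration 3: rows with reply_to in {12} -> c16 (id 14, depth 3).
Iteration 4: no rows with reply_to in {14}; recursion stops.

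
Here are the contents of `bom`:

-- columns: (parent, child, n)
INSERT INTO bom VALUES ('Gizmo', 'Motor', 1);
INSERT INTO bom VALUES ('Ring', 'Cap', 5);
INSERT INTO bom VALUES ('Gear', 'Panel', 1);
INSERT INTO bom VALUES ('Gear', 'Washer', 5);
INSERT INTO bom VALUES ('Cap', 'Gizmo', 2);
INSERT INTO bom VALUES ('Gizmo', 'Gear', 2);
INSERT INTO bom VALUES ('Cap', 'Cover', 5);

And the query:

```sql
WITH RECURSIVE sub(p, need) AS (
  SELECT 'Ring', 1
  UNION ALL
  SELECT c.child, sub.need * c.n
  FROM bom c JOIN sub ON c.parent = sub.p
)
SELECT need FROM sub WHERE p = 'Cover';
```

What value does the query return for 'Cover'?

25

Base: (Ring, need=1).
Iteration 1: components of {Ring} -> Cap = 1*5 = 5.
Iteration 2: components of {Cap} -> Cover = 5*5 = 25, Gizmo = 5*2 = 10.
Iteration 3: components of {Cover,Gizmo} -> Gear = 10*2 = 20, Motor = 10*1 = 10.
Iteration 4: components of {Gear,Motor} -> Panel = 20*1 = 20, Washer = 20*5 = 100.
Iteration 5: no further components; recursion stops.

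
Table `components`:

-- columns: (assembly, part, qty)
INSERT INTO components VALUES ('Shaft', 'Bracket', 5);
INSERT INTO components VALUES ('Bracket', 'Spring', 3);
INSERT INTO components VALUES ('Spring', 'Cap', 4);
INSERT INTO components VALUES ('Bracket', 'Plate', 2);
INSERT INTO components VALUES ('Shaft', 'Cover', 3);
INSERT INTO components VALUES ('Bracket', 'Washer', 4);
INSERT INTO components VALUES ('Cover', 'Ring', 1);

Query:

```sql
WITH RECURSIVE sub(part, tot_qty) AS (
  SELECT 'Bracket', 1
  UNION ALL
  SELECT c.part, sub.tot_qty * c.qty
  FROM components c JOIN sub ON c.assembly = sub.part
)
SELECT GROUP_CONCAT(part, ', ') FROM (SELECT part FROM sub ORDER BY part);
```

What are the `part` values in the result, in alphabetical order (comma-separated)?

Bracket, Cap, Plate, Spring, Washer

Base: (Bracket, tot_qty=1).
Iteration 1: components of {Bracket} -> Plate = 1*2 = 2, Spring = 1*3 = 3, Washer = 1*4 = 4.
Iteration 2: components of {Plate,Spring,Washer} -> Cap = 3*4 = 12.
Iteration 3: no further components; recursion stops.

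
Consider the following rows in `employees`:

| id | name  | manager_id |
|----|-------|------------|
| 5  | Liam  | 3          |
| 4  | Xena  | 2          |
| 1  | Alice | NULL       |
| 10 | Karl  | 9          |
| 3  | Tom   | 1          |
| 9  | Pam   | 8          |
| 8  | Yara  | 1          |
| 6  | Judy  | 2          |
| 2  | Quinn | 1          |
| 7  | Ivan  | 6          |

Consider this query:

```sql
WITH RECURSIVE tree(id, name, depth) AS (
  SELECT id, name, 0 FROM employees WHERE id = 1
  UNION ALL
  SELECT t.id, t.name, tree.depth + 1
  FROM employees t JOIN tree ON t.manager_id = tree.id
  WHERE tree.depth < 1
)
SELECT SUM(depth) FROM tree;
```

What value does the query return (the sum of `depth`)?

3

Base: id=1 (Alice) at depth 0.
Iteration 1: rows with manager_id in {1} -> Quinn (id 2, depth 1), Tom (id 3, depth 1), Yara (id 8, depth 1).
Iteration 2: depth < 1 fails for all current rows; recursion stops.
SUM(depth) = 0 + 1 + 1 + 1 = 3.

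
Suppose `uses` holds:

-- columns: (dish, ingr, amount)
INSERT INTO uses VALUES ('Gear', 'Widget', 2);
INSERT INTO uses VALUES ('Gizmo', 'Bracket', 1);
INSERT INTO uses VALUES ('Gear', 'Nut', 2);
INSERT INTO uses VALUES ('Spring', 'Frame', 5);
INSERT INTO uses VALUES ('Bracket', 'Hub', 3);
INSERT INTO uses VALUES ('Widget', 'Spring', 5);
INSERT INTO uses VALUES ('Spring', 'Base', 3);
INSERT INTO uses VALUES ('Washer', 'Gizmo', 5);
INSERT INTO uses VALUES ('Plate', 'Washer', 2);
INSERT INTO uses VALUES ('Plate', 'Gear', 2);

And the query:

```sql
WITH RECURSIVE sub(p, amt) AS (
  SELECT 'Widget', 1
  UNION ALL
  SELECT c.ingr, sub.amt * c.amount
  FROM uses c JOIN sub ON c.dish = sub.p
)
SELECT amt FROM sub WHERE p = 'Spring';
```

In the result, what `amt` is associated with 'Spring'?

5

Base: (Widget, amt=1).
Iteration 1: components of {Widget} -> Spring = 1*5 = 5.
Iteration 2: components of {Spring} -> Base = 5*3 = 15, Frame = 5*5 = 25.
Iteration 3: no further components; recursion stops.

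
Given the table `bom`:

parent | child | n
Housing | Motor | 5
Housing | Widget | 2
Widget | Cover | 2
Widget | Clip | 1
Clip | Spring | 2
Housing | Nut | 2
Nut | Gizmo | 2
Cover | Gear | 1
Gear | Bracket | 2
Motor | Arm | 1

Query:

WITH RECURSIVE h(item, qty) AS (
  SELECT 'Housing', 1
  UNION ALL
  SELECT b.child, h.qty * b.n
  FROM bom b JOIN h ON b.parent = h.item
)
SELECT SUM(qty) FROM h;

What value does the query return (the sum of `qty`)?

Base: (Housing, qty=1).
Iteration 1: components of {Housing} -> Motor = 1*5 = 5, Nut = 1*2 = 2, Widget = 1*2 = 2.
Iteration 2: components of {Motor,Nut,Widget} -> Arm = 5*1 = 5, Clip = 2*1 = 2, Cover = 2*2 = 4, Gizmo = 2*2 = 4.
Iteration 3: components of {Arm,Clip,Cover,Gizmo} -> Gear = 4*1 = 4, Spring = 2*2 = 4.
Iteration 4: components of {Gear,Spring} -> Bracket = 4*2 = 8.
Iteration 5: no further components; recursion stops.
SUM(qty) = 1 + 5 + 2 + 2 + 5 + 4 + 2 + 4 + 4 + 4 + 8 = 41.

41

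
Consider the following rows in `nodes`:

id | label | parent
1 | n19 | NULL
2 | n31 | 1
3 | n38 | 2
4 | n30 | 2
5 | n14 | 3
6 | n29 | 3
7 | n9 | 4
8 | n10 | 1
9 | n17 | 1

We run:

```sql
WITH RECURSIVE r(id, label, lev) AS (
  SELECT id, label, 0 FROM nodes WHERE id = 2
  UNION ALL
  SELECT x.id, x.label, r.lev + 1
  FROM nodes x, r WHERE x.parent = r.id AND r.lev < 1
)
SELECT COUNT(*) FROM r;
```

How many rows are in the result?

3

Base: id=2 (n31) at lev 0.
Iteration 1: rows with parent in {2} -> n38 (id 3, lev 1), n30 (id 4, lev 1).
Iteration 2: lev < 1 fails for all current rows; recursion stops.
Total rows emitted: 3.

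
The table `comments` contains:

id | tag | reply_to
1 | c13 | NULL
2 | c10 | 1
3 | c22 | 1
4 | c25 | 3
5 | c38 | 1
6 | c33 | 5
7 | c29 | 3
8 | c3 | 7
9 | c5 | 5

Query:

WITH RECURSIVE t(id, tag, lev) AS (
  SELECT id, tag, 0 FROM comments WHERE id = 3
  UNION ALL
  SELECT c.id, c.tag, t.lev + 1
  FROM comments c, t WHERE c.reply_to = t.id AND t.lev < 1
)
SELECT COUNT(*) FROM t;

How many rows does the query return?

Base: id=3 (c22) at lev 0.
Iteration 1: rows with reply_to in {3} -> c25 (id 4, lev 1), c29 (id 7, lev 1).
Iteration 2: lev < 1 fails for all current rows; recursion stops.
Total rows emitted: 3.

3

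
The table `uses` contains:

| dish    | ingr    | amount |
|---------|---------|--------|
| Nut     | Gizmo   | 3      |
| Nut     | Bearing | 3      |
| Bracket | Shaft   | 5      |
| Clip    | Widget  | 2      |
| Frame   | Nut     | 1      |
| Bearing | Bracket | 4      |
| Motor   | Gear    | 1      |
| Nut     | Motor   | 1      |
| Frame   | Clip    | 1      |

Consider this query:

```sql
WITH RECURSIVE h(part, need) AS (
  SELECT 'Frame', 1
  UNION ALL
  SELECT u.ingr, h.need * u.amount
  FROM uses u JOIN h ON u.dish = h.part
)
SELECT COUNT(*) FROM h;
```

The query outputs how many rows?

10

Base: (Frame, need=1).
Iteration 1: components of {Frame} -> Clip = 1*1 = 1, Nut = 1*1 = 1.
Iteration 2: components of {Clip,Nut} -> Bearing = 1*3 = 3, Gizmo = 1*3 = 3, Motor = 1*1 = 1, Widget = 1*2 = 2.
Iteration 3: components of {Bearing,Gizmo,Motor,Widget} -> Bracket = 3*4 = 12, Gear = 1*1 = 1.
Iteration 4: components of {Bracket,Gear} -> Shaft = 12*5 = 60.
Iteration 5: no further components; recursion stops.
Total rows emitted: 10.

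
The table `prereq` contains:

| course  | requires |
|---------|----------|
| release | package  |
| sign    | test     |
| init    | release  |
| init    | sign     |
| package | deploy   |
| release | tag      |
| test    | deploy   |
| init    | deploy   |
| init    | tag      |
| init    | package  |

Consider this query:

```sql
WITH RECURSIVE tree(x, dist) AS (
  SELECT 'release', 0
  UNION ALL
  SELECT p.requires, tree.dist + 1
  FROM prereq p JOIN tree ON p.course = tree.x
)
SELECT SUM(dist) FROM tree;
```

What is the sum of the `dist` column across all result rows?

4

Base: (release, dist=0).
Iteration 1: edges from {release} -> (package, dist=1), (tag, dist=1).
Iteration 2: edges from {package,tag} -> (deploy, dist=2).
Iteration 3: no outgoing edges from {deploy}; recursion stops.
SUM(dist) = 0 + 1 + 1 + 2 = 4.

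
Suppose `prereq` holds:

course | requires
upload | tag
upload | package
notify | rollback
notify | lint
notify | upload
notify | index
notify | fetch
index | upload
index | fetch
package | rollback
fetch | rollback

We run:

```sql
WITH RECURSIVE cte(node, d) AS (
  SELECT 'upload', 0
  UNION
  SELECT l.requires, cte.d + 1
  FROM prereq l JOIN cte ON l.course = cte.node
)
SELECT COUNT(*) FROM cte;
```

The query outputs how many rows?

4

Base: (upload, d=0).
Iteration 1: edges from {upload} -> (package, d=1), (tag, d=1).
Iteration 2: edges from {package,tag} -> (rollback, d=2).
Iteration 3: no outgoing edges from {rollback}; recursion stops.
Total rows emitted: 4.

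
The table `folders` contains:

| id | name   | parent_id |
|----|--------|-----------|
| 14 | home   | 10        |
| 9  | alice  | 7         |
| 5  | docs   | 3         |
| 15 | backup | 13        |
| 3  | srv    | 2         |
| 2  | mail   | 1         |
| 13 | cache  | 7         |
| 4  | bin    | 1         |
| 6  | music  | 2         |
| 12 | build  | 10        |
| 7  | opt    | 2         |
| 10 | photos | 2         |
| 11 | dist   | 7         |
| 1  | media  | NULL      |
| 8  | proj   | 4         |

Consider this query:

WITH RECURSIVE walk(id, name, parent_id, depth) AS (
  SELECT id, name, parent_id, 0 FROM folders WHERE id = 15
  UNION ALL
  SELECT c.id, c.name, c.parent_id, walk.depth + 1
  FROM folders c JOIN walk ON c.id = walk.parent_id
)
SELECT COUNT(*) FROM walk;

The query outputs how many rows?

Base: id=15 (backup), parent_id=13, depth 0.
Iteration 1: join on id=13 -> cache (id 13, parent_id=7, depth 1).
Iteration 2: join on id=7 -> opt (id 7, parent_id=2, depth 2).
Iteration 3: join on id=2 -> mail (id 2, parent_id=1, depth 3).
Iteration 4: join on id=1 -> media (id 1, parent_id=NULL, depth 4).
Iteration 5: parent_id is NULL; no match; recursion stops.
Total rows emitted: 5.

5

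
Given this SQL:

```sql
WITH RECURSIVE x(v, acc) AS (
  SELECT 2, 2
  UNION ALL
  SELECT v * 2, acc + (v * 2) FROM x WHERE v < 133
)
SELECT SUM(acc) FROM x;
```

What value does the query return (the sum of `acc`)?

1004

Base: v=2, acc=2.
Iteration 1: 2 < 133 holds -> v = 2 * 2 = 4, acc = 2 + 4 = 6.
Iteration 2: 4 < 133 holds -> v = 4 * 2 = 8, acc = 6 + 8 = 14.
Iteration 3: 8 < 133 holds -> v = 8 * 2 = 16, acc = 14 + 16 = 30.
Iteration 4: 16 < 133 holds -> v = 16 * 2 = 32, acc = 30 + 32 = 62.
Iteration 5: 32 < 133 holds -> v = 32 * 2 = 64, acc = 62 + 64 = 126.
Iteration 6: 64 < 133 holds -> v = 64 * 2 = 128, acc = 126 + 128 = 254.
Iteration 7: 128 < 133 holds -> v = 128 * 2 = 256, acc = 254 + 256 = 510.
Iteration 8: 256 < 133 fails; recursion stops.
SUM(acc) = 2 + 6 + 14 + 30 + 62 + 126 + 254 + 510 = 1004.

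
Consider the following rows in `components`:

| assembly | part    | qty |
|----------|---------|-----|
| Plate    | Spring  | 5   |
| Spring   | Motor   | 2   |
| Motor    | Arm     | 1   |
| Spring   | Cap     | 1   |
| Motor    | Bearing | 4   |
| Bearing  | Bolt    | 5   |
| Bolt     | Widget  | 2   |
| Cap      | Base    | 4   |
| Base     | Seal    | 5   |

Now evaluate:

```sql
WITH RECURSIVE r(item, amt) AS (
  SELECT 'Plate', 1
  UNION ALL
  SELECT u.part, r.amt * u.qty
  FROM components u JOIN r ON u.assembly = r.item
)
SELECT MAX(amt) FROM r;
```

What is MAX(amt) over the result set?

Base: (Plate, amt=1).
Iteration 1: components of {Plate} -> Spring = 1*5 = 5.
Iteration 2: components of {Spring} -> Cap = 5*1 = 5, Motor = 5*2 = 10.
Iteration 3: components of {Cap,Motor} -> Arm = 10*1 = 10, Base = 5*4 = 20, Bearing = 10*4 = 40.
Iteration 4: components of {Arm,Base,Bearing} -> Bolt = 40*5 = 200, Seal = 20*5 = 100.
Iteration 5: components of {Bolt,Seal} -> Widget = 200*2 = 400.
Iteration 6: no further components; recursion stops.
amt values: 1, 5, 10, 5, 10, 40, 20, 200, 100, 400; the maximum is 400.

400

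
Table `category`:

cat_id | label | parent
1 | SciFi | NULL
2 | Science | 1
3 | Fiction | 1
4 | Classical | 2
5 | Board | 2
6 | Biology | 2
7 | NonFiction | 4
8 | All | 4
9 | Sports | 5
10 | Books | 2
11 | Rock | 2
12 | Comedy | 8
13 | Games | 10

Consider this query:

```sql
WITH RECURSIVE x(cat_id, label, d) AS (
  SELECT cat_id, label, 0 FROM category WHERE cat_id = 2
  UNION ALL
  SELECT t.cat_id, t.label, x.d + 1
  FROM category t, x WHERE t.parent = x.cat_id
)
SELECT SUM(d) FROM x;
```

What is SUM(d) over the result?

16

Base: cat_id=2 (Science) at d 0.
Iteration 1: rows with parent in {2} -> Classical (id 4, d 1), Board (id 5, d 1), Biology (id 6, d 1), Books (id 10, d 1), Rock (id 11, d 1).
Iteration 2: rows with parent in {4,5,6,10,11} -> NonFiction (id 7, d 2), All (id 8, d 2), Sports (id 9, d 2), Games (id 13, d 2).
Iteration 3: rows with parent in {7,8,9,13} -> Comedy (id 12, d 3).
Iteration 4: no rows with parent in {12}; recursion stops.
SUM(d) = 0 + 1 + 1 + 1 + 1 + 1 + 2 + 2 + 2 + 2 + 3 = 16.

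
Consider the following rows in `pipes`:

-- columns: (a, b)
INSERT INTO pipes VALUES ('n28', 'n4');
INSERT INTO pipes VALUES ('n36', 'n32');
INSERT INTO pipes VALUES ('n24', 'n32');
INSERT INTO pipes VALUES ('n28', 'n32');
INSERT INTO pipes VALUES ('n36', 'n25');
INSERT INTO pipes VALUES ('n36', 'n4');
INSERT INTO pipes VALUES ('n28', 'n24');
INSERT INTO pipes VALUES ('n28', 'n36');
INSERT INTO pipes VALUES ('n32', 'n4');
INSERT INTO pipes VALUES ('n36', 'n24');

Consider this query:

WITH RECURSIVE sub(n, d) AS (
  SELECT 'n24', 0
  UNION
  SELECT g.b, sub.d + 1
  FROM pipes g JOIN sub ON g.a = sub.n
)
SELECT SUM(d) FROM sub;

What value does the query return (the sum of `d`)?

Base: (n24, d=0).
Iteration 1: edges from {n24} -> (n32, d=1).
Iteration 2: edges from {n32} -> (n4, d=2).
Iteration 3: no outgoing edges from {n4}; recursion stops.
SUM(d) = 0 + 1 + 2 = 3.

3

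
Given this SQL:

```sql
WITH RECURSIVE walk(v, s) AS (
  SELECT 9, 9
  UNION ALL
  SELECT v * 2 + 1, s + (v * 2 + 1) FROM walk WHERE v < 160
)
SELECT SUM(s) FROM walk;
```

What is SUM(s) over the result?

Base: v=9, s=9.
Iteration 1: 9 < 160 holds -> v = 9 * 2 + 1 = 19, s = 9 + 19 = 28.
Iteration 2: 19 < 160 holds -> v = 19 * 2 + 1 = 39, s = 28 + 39 = 67.
Iteration 3: 39 < 160 holds -> v = 39 * 2 + 1 = 79, s = 67 + 79 = 146.
Iteration 4: 79 < 160 holds -> v = 79 * 2 + 1 = 159, s = 146 + 159 = 305.
Iteration 5: 159 < 160 holds -> v = 159 * 2 + 1 = 319, s = 305 + 319 = 624.
Iteration 6: 319 < 160 fails; recursion stops.
SUM(s) = 9 + 28 + 67 + 146 + 305 + 624 = 1179.

1179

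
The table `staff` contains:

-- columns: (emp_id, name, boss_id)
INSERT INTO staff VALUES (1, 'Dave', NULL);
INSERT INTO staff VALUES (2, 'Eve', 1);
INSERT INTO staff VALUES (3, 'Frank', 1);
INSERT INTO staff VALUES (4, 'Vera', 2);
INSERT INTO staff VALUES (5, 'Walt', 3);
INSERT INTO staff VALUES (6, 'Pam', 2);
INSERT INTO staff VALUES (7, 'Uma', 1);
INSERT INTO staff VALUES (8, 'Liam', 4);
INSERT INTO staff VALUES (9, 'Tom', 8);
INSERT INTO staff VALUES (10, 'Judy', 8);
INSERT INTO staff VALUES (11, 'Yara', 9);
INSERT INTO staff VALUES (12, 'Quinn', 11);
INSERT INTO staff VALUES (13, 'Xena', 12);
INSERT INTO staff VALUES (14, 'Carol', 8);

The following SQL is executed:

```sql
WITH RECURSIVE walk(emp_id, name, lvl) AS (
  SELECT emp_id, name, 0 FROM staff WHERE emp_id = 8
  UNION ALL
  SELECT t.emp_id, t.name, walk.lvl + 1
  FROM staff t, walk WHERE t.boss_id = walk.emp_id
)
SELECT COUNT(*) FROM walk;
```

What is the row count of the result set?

7

Base: emp_id=8 (Liam) at lvl 0.
Iteration 1: rows with boss_id in {8} -> Tom (id 9, lvl 1), Judy (id 10, lvl 1), Carol (id 14, lvl 1).
Iteration 2: rows with boss_id in {9,10,14} -> Yara (id 11, lvl 2).
Iteration 3: rows with boss_id in {11} -> Quinn (id 12, lvl 3).
Iteration 4: rows with boss_id in {12} -> Xena (id 13, lvl 4).
Iteration 5: no rows with boss_id in {13}; recursion stops.
Total rows emitted: 7.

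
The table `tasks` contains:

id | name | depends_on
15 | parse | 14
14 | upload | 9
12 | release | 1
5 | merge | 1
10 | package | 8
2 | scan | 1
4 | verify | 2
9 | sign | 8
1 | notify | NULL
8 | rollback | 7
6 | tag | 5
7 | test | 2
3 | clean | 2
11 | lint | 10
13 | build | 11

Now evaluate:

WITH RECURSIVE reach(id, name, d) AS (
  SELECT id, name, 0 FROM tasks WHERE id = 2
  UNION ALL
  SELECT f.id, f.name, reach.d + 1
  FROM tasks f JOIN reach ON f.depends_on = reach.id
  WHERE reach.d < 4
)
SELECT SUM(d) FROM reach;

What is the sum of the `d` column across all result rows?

19

Base: id=2 (scan) at d 0.
Iteration 1: rows with depends_on in {2} -> clean (id 3, d 1), verify (id 4, d 1), test (id 7, d 1).
Iteration 2: rows with depends_on in {3,4,7} -> rollback (id 8, d 2).
Iteration 3: rows with depends_on in {8} -> sign (id 9, d 3), package (id 10, d 3).
Iteration 4: rows with depends_on in {9,10} -> lint (id 11, d 4), upload (id 14, d 4).
Iteration 5: d < 4 fails for all current rows; recursion stops.
SUM(d) = 0 + 1 + 1 + 1 + 2 + 3 + 3 + 4 + 4 = 19.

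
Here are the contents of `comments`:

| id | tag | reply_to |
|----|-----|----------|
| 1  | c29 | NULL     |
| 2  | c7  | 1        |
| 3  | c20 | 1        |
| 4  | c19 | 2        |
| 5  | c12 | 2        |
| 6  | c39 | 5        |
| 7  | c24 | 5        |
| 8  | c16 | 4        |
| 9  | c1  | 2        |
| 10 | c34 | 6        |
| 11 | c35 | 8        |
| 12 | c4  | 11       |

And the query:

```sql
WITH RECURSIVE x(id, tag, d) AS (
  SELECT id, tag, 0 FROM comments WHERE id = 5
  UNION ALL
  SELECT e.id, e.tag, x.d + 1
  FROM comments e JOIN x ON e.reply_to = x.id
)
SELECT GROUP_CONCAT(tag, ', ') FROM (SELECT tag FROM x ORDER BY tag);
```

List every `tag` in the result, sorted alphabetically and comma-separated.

c12, c24, c34, c39

Base: id=5 (c12) at d 0.
Iteration 1: rows with reply_to in {5} -> c39 (id 6, d 1), c24 (id 7, d 1).
Iteration 2: rows with reply_to in {6,7} -> c34 (id 10, d 2).
Iteration 3: no rows with reply_to in {10}; recursion stops.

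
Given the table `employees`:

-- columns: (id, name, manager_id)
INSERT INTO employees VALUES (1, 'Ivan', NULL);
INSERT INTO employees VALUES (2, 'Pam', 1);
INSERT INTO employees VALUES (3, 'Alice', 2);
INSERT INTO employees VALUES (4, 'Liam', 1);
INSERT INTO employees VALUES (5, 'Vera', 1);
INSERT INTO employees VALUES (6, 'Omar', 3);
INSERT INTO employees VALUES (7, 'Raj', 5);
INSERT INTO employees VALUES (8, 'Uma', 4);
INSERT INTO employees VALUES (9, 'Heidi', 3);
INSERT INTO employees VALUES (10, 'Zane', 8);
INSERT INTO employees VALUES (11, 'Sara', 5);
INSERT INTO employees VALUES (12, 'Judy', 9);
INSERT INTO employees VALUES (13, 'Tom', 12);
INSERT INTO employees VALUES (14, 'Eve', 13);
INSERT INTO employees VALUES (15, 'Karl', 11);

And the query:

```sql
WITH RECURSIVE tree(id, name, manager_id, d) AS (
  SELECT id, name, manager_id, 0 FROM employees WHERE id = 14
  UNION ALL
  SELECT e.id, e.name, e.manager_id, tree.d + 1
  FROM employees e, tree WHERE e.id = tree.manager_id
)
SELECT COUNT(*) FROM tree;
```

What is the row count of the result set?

Base: id=14 (Eve), manager_id=13, d 0.
Iteration 1: join on id=13 -> Tom (id 13, manager_id=12, d 1).
Iteration 2: join on id=12 -> Judy (id 12, manager_id=9, d 2).
Iteration 3: join on id=9 -> Heidi (id 9, manager_id=3, d 3).
Iteration 4: join on id=3 -> Alice (id 3, manager_id=2, d 4).
Iteration 5: join on id=2 -> Pam (id 2, manager_id=1, d 5).
Iteration 6: join on id=1 -> Ivan (id 1, manager_id=NULL, d 6).
Iteration 7: manager_id is NULL; no match; recursion stops.
Total rows emitted: 7.

7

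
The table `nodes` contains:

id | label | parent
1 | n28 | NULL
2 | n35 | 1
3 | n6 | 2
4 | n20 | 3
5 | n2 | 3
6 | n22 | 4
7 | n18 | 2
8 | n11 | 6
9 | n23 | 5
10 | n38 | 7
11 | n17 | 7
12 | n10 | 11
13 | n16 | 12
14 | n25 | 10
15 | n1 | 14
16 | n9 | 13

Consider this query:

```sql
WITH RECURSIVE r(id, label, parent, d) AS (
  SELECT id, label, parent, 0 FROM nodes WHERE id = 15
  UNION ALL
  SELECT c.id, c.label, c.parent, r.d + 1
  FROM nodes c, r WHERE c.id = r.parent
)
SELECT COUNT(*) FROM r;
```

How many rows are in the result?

Base: id=15 (n1), parent=14, d 0.
Iteration 1: join on id=14 -> n25 (id 14, parent=10, d 1).
Iteration 2: join on id=10 -> n38 (id 10, parent=7, d 2).
Iteration 3: join on id=7 -> n18 (id 7, parent=2, d 3).
Iteration 4: join on id=2 -> n35 (id 2, parent=1, d 4).
Iteration 5: join on id=1 -> n28 (id 1, parent=NULL, d 5).
Iteration 6: parent is NULL; no match; recursion stops.
Total rows emitted: 6.

6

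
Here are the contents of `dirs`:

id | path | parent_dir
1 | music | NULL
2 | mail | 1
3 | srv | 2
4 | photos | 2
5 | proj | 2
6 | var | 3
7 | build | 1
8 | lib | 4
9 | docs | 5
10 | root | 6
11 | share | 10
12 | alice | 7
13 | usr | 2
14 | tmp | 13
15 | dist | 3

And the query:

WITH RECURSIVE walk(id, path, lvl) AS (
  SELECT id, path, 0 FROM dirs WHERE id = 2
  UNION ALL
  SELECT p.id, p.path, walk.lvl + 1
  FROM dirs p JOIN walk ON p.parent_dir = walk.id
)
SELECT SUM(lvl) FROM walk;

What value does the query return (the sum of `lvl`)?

21

Base: id=2 (mail) at lvl 0.
Iteration 1: rows with parent_dir in {2} -> srv (id 3, lvl 1), photos (id 4, lvl 1), proj (id 5, lvl 1), usr (id 13, lvl 1).
Iteration 2: rows with parent_dir in {3,4,5,13} -> var (id 6, lvl 2), lib (id 8, lvl 2), docs (id 9, lvl 2), tmp (id 14, lvl 2), dist (id 15, lvl 2).
Iteration 3: rows with parent_dir in {6,8,9,14,15} -> root (id 10, lvl 3).
Iteration 4: rows with parent_dir in {10} -> share (id 11, lvl 4).
Iteration 5: no rows with parent_dir in {11}; recursion stops.
SUM(lvl) = 0 + 1 + 1 + 1 + 1 + 2 + 2 + 2 + 2 + 2 + 3 + 4 = 21.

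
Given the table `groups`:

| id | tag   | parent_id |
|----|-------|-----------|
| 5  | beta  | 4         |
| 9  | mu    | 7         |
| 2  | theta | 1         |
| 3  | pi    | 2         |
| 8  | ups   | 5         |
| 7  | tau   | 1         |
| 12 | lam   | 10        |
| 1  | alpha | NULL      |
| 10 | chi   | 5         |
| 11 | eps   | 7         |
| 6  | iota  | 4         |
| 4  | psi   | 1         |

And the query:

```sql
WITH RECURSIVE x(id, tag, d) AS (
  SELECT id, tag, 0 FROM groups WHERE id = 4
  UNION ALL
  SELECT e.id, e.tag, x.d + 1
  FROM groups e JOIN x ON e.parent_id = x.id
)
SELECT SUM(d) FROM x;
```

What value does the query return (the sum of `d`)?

Base: id=4 (psi) at d 0.
Iteration 1: rows with parent_id in {4} -> beta (id 5, d 1), iota (id 6, d 1).
Iteration 2: rows with parent_id in {5,6} -> ups (id 8, d 2), chi (id 10, d 2).
Iteration 3: rows with parent_id in {8,10} -> lam (id 12, d 3).
Iteration 4: no rows with parent_id in {12}; recursion stops.
SUM(d) = 0 + 1 + 1 + 2 + 2 + 3 = 9.

9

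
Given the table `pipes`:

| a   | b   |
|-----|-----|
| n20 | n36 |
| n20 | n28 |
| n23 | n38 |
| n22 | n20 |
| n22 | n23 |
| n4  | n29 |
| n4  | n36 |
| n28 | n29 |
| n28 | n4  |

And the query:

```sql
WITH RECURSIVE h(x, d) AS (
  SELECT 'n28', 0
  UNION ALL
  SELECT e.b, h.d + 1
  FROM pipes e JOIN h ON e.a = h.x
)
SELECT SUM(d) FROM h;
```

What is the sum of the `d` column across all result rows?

6

Base: (n28, d=0).
Iteration 1: edges from {n28} -> (n29, d=1), (n4, d=1).
Iteration 2: edges from {n29,n4} -> (n29, d=2), (n36, d=2).
Iteration 3: no outgoing edges from {n29,n36}; recursion stops.
SUM(d) = 0 + 1 + 1 + 2 + 2 = 6.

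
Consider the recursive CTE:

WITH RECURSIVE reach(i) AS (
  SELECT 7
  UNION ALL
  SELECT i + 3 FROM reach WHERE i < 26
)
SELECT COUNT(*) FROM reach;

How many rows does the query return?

Base: i=7.
Iteration 1: 7 < 26 holds -> i = 7 + 3 = 10.
Iteration 2: 10 < 26 holds -> i = 10 + 3 = 13.
Iteration 3: 13 < 26 holds -> i = 13 + 3 = 16.
Iteration 4: 16 < 26 holds -> i = 16 + 3 = 19.
Iteration 5: 19 < 26 holds -> i = 19 + 3 = 22.
Iteration 6: 22 < 26 holds -> i = 22 + 3 = 25.
Iteration 7: 25 < 26 holds -> i = 25 + 3 = 28.
Iteration 8: 28 < 26 fails; recursion stops.
Total rows emitted: 8.

8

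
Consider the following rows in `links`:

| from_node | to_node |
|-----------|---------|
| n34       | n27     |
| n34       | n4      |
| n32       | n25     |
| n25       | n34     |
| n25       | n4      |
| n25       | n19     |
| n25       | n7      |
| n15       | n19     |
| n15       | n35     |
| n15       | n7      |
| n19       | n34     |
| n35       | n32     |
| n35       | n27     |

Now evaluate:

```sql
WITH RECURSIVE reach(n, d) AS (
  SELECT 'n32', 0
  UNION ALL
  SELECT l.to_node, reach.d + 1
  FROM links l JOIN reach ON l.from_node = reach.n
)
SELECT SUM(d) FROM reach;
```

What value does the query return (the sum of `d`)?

Base: (n32, d=0).
Iteration 1: edges from {n32} -> (n25, d=1).
Iteration 2: edges from {n25} -> (n19, d=2), (n34, d=2), (n4, d=2), (n7, d=2).
Iteration 3: edges from {n19,n34,n4,n7} -> (n27, d=3), (n34, d=3), (n4, d=3).
Iteration 4: edges from {n27,n34,n4} -> (n27, d=4), (n4, d=4).
Iteration 5: no outgoing edges from {n27,n4}; recursion stops.
SUM(d) = 0 + 1 + 2 + 2 + 2 + 2 + 3 + 3 + 3 + 4 + 4 = 26.

26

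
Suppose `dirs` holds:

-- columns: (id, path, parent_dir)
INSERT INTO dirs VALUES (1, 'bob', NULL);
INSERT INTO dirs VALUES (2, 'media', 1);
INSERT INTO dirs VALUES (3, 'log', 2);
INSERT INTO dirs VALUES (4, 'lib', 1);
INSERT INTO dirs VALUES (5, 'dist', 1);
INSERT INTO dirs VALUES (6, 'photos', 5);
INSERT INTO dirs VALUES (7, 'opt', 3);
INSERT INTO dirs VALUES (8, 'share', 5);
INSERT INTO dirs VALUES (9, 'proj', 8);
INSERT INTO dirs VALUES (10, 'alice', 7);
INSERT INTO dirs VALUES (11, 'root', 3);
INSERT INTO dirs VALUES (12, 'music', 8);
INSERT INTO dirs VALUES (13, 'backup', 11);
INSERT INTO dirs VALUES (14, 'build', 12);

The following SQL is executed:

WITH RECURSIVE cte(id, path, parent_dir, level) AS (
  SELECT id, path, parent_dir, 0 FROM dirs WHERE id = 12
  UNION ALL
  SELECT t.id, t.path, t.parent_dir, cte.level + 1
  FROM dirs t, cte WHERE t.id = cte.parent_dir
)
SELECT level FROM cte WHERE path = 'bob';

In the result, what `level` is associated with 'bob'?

Base: id=12 (music), parent_dir=8, level 0.
Iteration 1: join on id=8 -> share (id 8, parent_dir=5, level 1).
Iteration 2: join on id=5 -> dist (id 5, parent_dir=1, level 2).
Iteration 3: join on id=1 -> bob (id 1, parent_dir=NULL, level 3).
Iteration 4: parent_dir is NULL; no match; recursion stops.

3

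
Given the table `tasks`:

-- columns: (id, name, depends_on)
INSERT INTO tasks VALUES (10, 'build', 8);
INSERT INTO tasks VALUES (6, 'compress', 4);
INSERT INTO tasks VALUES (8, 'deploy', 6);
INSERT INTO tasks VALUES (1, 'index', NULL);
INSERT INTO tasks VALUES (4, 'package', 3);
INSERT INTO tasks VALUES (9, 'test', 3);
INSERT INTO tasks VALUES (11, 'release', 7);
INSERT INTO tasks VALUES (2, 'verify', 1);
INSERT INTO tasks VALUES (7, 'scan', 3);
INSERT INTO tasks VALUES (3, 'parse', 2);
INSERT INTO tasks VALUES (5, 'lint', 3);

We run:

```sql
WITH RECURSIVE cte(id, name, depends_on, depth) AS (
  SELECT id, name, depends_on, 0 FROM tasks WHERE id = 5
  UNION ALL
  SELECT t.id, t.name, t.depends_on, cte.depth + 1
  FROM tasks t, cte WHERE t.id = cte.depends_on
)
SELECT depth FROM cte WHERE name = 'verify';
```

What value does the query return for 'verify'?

Base: id=5 (lint), depends_on=3, depth 0.
Iteration 1: join on id=3 -> parse (id 3, depends_on=2, depth 1).
Iteration 2: join on id=2 -> verify (id 2, depends_on=1, depth 2).
Iteration 3: join on id=1 -> index (id 1, depends_on=NULL, depth 3).
Iteration 4: depends_on is NULL; no match; recursion stops.

2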